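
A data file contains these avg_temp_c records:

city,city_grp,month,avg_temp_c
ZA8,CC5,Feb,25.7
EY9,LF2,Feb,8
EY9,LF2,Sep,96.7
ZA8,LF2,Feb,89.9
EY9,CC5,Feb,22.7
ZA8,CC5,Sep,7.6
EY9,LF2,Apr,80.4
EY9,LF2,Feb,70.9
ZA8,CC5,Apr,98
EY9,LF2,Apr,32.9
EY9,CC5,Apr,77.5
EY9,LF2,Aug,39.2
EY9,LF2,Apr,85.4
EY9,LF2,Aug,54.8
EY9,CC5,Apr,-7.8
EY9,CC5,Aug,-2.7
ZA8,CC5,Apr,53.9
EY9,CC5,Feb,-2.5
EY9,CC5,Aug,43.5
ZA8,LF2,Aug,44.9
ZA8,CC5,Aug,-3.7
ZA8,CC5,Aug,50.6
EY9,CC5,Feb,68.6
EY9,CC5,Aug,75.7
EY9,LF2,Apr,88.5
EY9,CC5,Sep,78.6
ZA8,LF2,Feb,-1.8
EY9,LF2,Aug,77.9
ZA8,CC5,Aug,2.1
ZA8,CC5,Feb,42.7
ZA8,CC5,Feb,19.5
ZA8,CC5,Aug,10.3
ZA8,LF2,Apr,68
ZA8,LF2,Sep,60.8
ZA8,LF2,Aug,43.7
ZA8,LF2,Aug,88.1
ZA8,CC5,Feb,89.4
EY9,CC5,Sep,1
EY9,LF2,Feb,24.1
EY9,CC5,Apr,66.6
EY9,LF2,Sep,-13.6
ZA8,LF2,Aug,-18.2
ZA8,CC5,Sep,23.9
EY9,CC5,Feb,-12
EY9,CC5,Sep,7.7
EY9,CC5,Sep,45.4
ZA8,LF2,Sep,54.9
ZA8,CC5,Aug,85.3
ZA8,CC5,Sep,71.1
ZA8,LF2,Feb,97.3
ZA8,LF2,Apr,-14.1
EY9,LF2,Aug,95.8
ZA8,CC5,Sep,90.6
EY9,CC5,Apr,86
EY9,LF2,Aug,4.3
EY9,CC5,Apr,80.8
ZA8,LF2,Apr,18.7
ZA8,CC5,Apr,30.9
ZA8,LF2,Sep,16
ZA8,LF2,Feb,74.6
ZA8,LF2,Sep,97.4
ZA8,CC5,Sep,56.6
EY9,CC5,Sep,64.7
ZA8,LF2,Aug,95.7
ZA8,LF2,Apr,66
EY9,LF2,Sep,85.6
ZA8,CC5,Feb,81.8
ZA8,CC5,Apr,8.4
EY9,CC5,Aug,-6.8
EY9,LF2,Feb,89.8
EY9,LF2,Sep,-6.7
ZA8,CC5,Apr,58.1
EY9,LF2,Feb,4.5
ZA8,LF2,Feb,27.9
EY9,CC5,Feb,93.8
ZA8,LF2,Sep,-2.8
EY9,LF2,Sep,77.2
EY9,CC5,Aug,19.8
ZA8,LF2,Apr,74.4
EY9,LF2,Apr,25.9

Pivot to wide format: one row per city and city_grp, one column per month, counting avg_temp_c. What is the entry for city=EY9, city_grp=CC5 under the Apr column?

5

Rows with city=EY9, city_grp=CC5 and month=Apr: avg_temp_c values are 77.5, -7.8, 66.6, 86, 80.8.
5 rows match — count = 5.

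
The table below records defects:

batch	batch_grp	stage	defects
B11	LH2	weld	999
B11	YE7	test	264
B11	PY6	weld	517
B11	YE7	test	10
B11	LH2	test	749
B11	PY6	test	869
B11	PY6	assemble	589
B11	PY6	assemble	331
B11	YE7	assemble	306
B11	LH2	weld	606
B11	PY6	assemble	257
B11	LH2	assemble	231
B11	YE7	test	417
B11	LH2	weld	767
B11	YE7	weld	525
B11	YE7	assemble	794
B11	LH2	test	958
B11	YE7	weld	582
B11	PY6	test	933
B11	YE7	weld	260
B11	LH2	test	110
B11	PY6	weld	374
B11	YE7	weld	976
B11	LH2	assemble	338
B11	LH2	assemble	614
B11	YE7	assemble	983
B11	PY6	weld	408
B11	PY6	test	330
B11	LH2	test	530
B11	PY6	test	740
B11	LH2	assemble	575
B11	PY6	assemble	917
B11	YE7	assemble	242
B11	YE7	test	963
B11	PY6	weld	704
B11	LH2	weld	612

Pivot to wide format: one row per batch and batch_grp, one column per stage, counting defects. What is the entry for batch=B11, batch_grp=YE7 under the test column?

4

Rows with batch=B11, batch_grp=YE7 and stage=test: defects values are 264, 10, 417, 963.
4 rows match — count = 4.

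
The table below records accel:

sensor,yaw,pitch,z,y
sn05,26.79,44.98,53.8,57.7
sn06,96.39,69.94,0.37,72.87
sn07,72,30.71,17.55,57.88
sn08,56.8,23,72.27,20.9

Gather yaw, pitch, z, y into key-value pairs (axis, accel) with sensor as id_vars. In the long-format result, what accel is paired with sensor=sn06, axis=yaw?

96.39

Unpivoting turns each (sensor, wide-column) pair into one long row.
The wide cell at row sn06, column yaw holds 96.39, so the long row (sn06, yaw) has accel=96.39.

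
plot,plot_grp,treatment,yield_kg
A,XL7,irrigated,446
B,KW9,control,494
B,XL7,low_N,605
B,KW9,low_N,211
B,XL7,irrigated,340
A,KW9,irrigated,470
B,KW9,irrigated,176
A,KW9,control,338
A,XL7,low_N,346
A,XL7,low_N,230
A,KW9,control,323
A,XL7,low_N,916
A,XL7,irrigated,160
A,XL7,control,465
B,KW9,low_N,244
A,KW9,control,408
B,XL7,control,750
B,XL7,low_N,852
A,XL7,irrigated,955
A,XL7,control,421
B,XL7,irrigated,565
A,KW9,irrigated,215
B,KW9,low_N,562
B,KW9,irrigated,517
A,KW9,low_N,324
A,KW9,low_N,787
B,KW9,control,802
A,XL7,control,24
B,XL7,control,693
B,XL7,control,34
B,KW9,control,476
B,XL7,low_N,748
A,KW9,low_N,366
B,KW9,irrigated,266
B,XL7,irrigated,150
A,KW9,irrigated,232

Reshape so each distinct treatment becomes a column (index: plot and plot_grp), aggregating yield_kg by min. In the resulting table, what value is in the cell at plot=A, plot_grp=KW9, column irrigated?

Rows with plot=A, plot_grp=KW9 and treatment=irrigated: yield_kg values are 470, 215, 232.
min(470, 215, 232) = 215.

215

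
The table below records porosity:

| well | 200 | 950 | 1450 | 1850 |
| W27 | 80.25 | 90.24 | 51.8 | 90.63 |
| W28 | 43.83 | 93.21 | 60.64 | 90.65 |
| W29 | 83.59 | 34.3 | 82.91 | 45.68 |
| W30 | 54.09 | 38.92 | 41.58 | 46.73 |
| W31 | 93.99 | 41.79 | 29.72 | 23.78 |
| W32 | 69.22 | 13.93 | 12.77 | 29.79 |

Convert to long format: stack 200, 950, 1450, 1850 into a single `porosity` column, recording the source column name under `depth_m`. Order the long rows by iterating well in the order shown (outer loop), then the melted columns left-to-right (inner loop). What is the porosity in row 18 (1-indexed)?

41.79

24 rows total (6 × 4). Row 18: index ⌊(18-1)/4⌋ = 4 into well → W31; (18-1) mod 4 = 1 into the melted columns → 950.
So row 18 is (W31, 950, 41.79); porosity = 41.79.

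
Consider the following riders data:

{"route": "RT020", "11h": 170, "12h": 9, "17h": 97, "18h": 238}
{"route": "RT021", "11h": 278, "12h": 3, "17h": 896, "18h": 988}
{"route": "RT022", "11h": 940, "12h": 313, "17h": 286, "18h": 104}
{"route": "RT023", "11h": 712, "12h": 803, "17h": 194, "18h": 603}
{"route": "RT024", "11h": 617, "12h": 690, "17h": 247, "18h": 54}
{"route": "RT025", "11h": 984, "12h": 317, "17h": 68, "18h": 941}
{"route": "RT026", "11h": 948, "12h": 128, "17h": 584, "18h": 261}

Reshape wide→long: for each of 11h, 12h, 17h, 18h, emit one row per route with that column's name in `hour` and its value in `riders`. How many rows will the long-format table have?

28

7 route values × 4 melted columns = 28 rows.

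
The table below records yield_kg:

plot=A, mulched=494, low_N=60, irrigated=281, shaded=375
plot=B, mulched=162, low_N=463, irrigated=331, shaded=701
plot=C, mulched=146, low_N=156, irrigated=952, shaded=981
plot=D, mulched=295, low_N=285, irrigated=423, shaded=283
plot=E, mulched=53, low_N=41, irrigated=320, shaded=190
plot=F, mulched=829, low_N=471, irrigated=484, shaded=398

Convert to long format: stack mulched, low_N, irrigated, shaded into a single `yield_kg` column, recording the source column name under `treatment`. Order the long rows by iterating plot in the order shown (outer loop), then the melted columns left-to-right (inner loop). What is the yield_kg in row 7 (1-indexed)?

331

24 rows total (6 × 4). Row 7: index ⌊(7-1)/4⌋ = 1 into plot → B; (7-1) mod 4 = 2 into the melted columns → irrigated.
So row 7 is (B, irrigated, 331); yield_kg = 331.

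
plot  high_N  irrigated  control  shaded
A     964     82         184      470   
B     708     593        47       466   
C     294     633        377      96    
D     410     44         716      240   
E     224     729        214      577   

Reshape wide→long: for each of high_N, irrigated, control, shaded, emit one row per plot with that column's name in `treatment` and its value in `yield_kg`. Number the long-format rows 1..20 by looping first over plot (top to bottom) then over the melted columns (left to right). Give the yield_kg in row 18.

20 rows total (5 × 4). Row 18: index ⌊(18-1)/4⌋ = 4 into plot → E; (18-1) mod 4 = 1 into the melted columns → irrigated.
So row 18 is (E, irrigated, 729); yield_kg = 729.

729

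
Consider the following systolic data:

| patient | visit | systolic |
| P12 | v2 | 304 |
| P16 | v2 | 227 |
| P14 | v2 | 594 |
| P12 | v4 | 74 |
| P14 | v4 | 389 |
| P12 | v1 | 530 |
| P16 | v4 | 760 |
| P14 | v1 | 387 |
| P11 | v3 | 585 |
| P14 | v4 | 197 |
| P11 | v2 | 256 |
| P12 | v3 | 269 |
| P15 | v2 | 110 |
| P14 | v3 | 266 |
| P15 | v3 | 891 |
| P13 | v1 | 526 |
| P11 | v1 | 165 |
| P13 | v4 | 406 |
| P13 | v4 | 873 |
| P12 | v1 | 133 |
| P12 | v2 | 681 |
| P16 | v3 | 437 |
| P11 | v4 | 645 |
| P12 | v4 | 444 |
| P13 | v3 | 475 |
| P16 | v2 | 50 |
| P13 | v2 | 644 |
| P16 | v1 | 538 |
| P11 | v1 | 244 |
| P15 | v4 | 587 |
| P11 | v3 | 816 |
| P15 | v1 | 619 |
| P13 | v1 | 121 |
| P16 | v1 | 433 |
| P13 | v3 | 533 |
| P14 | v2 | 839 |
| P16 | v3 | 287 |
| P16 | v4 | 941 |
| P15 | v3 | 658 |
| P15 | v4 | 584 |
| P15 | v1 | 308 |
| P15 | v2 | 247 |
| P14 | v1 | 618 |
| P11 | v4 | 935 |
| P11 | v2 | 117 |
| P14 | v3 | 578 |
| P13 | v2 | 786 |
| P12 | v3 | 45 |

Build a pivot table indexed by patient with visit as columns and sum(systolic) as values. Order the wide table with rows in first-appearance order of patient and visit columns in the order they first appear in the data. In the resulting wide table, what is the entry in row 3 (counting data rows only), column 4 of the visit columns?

844

With rows in first-appearance order of patient, row 3 is patient=P14. visit columns in first-appearance order: v2, v4, v1, v3; column 4 is v3.
Long rows with patient=P14, visit=v3: 266 + 578 = 844.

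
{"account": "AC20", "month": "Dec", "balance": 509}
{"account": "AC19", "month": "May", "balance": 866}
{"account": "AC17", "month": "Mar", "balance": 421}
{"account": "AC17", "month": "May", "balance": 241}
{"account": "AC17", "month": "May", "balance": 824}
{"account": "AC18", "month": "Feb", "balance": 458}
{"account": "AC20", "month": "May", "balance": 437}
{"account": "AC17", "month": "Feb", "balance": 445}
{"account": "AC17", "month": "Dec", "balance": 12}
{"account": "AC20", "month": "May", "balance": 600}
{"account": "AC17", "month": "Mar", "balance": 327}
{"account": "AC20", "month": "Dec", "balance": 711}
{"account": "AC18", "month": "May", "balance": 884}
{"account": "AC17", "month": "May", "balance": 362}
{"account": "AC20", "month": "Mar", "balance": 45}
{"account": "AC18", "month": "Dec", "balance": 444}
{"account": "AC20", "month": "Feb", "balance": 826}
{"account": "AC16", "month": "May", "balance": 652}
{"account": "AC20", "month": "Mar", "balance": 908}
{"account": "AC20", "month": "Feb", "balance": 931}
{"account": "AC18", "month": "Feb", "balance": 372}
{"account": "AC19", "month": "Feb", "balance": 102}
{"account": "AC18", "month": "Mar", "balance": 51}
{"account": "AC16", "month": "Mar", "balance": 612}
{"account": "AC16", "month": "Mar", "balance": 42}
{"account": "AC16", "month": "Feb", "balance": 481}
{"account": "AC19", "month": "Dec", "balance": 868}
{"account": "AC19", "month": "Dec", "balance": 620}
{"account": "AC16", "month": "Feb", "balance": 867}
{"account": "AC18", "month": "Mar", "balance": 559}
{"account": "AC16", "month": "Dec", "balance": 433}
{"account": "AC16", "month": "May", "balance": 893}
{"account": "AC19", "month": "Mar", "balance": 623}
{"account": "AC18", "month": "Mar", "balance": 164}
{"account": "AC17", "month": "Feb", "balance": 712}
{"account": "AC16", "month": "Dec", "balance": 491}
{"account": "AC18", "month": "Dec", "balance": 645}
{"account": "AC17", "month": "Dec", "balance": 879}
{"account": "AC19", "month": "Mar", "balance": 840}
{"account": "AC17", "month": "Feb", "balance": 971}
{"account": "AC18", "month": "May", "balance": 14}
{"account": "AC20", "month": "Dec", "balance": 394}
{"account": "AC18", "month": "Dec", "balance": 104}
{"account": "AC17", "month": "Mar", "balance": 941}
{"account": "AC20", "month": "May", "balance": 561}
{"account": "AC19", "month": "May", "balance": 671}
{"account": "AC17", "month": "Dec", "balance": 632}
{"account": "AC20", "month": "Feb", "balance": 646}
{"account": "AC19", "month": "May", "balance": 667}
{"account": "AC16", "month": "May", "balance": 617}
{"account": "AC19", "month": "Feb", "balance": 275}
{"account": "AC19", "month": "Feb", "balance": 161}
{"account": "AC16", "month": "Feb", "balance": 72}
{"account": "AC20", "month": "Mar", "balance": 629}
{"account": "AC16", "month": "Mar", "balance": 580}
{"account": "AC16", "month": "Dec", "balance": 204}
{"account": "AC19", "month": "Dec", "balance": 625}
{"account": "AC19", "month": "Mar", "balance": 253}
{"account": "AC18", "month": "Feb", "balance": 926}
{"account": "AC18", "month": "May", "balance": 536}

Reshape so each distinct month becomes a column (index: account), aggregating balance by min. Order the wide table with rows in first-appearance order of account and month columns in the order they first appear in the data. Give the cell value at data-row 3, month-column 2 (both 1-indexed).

241

With rows in first-appearance order of account, row 3 is account=AC17. month columns in first-appearance order: Dec, May, Mar, Feb; column 2 is May.
Long rows with account=AC17, month=May: min(241, 824, 362) = 241.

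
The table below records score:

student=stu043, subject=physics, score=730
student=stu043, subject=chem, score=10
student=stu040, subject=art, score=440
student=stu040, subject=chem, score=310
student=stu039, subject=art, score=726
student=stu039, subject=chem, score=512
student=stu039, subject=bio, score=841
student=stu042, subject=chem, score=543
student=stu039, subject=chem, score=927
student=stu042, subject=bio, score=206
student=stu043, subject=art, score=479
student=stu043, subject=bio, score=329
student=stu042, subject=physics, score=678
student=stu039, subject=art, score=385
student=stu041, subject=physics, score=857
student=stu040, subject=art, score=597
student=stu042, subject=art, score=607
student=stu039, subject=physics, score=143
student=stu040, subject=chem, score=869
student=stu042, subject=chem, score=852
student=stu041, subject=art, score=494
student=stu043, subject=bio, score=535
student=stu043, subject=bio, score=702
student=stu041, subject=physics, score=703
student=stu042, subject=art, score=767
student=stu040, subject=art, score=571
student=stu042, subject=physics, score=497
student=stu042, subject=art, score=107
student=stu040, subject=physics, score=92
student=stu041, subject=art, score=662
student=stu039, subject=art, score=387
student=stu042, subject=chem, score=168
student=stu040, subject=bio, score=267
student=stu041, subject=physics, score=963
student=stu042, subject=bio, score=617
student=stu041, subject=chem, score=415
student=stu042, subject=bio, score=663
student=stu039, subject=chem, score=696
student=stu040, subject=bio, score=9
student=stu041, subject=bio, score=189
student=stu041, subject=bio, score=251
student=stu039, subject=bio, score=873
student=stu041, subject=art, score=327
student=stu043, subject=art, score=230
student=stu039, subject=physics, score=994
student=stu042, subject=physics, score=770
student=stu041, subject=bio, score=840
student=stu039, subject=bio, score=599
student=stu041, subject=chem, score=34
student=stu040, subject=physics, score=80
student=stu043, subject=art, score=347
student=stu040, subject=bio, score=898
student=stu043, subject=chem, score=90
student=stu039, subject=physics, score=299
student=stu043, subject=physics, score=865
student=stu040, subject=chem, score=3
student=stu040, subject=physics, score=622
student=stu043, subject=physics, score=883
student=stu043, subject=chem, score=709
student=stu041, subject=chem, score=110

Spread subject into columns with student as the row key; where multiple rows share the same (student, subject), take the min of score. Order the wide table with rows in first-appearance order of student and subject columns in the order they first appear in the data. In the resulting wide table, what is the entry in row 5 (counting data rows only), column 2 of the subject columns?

With rows in first-appearance order of student, row 5 is student=stu041. subject columns in first-appearance order: physics, chem, art, bio; column 2 is chem.
Long rows with student=stu041, subject=chem: min(415, 34, 110) = 34.

34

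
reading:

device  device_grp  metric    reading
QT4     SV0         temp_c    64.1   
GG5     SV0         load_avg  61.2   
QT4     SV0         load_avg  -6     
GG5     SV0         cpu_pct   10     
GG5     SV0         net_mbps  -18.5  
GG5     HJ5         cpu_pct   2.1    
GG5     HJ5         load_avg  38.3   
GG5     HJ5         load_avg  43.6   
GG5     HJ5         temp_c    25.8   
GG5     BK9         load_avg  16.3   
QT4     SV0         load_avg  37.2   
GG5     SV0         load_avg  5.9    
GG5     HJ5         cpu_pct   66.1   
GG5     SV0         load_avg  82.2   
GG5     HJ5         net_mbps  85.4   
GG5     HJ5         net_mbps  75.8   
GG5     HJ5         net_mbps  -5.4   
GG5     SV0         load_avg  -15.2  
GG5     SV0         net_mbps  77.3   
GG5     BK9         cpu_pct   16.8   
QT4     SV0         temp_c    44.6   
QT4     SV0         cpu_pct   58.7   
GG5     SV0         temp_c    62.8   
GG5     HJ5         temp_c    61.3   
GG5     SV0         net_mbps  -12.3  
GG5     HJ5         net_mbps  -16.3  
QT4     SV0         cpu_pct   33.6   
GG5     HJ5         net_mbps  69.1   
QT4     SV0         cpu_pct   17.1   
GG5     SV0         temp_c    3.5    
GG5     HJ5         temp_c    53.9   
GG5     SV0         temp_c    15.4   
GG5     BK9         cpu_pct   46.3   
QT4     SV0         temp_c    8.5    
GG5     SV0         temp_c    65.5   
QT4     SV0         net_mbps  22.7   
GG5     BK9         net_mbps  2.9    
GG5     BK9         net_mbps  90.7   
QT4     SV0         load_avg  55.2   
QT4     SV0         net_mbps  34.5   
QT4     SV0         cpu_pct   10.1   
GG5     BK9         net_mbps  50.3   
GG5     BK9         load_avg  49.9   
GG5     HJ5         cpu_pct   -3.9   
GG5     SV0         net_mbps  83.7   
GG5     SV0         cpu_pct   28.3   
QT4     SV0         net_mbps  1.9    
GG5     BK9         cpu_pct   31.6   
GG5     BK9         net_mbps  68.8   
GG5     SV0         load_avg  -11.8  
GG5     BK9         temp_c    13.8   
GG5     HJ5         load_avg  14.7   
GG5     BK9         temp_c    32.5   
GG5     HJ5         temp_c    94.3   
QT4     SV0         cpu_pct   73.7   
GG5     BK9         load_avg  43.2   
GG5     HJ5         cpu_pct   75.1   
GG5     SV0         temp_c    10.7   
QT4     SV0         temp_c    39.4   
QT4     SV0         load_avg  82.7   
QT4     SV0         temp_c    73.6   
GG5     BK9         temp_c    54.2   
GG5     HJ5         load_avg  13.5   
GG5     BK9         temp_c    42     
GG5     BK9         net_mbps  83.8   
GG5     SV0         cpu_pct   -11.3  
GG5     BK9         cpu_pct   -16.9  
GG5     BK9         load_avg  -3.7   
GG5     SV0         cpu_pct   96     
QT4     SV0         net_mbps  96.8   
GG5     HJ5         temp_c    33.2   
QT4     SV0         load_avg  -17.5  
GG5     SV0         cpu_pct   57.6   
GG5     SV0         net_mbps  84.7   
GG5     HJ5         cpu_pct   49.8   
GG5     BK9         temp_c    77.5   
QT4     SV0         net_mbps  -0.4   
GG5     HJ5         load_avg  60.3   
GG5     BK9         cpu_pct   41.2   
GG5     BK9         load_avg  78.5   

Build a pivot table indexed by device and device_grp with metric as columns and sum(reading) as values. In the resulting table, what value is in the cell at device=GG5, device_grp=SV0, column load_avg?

122.3

Rows with device=GG5, device_grp=SV0 and metric=load_avg: reading values are 61.2, 5.9, 82.2, -15.2, -11.8.
61.2 + 5.9 + 82.2 + -15.2 + -11.8 = 122.3.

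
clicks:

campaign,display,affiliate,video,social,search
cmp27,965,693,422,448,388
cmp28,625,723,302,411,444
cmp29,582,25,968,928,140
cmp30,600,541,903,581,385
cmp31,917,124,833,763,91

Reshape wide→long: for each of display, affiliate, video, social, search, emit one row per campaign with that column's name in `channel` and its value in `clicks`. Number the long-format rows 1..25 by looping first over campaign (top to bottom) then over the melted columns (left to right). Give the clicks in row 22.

25 rows total (5 × 5). Row 22: index ⌊(22-1)/5⌋ = 4 into campaign → cmp31; (22-1) mod 5 = 1 into the melted columns → affiliate.
So row 22 is (cmp31, affiliate, 124); clicks = 124.

124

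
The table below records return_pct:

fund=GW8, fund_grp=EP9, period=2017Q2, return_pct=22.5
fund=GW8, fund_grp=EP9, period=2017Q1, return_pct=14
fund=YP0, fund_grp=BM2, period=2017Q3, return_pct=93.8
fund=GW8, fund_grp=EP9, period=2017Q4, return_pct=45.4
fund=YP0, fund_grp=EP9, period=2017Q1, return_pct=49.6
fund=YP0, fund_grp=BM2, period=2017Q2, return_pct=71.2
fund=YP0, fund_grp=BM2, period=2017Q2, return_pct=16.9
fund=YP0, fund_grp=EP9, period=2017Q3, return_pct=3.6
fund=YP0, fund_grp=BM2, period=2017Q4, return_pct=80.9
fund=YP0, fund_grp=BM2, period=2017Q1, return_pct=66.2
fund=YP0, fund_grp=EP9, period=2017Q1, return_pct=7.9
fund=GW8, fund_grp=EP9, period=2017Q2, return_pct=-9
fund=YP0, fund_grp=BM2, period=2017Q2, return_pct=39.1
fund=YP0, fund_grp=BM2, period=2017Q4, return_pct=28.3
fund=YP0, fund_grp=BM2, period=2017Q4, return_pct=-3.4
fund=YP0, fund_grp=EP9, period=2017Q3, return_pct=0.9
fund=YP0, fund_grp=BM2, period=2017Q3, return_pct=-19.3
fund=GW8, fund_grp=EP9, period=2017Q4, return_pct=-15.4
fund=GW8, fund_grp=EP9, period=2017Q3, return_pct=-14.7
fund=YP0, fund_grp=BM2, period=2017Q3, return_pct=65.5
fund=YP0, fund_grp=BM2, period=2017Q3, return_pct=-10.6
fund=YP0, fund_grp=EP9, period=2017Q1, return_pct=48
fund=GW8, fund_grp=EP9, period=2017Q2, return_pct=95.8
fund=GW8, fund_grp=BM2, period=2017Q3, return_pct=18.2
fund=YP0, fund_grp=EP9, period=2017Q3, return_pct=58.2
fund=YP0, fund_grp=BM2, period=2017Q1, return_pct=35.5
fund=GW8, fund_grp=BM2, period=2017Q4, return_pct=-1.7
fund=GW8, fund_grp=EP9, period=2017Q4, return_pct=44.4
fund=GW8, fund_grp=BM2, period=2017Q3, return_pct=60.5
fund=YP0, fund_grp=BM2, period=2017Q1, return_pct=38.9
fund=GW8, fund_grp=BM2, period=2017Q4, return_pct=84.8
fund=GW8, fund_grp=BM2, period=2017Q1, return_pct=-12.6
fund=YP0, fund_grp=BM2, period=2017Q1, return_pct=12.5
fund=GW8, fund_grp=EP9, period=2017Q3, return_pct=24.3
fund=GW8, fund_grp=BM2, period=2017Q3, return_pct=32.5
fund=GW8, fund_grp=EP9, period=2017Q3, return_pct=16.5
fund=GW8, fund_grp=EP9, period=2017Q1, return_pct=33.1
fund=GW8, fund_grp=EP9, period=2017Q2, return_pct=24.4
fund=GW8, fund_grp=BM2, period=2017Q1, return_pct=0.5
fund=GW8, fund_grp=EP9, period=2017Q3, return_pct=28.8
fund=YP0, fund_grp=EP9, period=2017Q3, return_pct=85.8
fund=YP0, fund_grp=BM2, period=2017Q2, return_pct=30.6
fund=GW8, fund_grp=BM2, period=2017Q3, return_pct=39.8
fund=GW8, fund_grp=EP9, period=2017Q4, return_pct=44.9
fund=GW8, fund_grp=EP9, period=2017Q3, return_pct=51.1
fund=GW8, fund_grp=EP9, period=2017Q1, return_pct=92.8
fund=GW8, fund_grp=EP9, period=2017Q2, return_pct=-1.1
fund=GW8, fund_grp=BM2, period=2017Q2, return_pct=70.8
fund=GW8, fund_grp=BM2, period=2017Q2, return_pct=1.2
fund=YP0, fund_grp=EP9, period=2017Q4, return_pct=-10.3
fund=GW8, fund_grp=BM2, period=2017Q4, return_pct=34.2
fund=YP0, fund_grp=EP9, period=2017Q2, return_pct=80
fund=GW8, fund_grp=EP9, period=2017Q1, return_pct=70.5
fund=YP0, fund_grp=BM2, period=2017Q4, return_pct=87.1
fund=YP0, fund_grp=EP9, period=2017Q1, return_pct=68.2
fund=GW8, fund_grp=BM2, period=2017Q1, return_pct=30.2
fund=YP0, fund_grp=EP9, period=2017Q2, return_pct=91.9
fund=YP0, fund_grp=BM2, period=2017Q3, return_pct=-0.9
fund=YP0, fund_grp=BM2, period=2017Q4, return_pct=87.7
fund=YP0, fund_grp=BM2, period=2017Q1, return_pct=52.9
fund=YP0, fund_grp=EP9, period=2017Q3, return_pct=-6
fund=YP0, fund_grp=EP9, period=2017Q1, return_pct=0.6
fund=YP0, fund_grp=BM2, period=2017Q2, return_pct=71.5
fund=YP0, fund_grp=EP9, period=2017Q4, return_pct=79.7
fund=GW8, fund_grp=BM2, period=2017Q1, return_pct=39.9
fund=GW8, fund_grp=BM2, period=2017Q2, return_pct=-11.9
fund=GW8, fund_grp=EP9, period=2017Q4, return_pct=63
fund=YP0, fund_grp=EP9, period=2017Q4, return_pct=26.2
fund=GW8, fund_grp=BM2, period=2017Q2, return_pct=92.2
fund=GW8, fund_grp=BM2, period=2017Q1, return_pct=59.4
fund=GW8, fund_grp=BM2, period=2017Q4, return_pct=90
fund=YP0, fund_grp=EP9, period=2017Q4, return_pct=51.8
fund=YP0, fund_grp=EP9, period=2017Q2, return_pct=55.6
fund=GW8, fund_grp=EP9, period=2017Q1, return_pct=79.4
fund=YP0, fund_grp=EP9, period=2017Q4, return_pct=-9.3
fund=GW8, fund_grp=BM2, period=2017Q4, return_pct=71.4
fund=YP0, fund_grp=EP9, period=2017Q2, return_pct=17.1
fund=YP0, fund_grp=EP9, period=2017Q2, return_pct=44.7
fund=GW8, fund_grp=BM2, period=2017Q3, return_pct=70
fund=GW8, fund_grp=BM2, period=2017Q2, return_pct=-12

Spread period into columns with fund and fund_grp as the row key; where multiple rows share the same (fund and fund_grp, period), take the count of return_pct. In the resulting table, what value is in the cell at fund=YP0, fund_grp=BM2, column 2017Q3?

5

Rows with fund=YP0, fund_grp=BM2 and period=2017Q3: return_pct values are 93.8, -19.3, 65.5, -10.6, -0.9.
5 rows match — count = 5.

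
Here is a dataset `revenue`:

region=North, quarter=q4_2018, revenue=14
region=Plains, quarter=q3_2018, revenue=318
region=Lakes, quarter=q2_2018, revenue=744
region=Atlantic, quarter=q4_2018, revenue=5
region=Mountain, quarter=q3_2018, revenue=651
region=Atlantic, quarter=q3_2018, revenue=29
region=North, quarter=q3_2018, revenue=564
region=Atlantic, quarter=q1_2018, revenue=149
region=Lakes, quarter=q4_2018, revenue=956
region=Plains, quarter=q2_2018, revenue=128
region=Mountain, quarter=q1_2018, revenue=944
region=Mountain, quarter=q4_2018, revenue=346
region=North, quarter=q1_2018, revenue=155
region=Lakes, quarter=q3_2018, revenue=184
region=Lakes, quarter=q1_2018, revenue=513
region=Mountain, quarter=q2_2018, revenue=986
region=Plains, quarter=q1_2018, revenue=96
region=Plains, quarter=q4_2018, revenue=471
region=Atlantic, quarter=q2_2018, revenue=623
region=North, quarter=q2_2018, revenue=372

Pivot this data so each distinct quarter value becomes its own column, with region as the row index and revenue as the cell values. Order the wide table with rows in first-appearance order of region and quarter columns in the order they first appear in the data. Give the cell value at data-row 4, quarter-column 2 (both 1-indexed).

With rows in first-appearance order of region, row 4 is region=Atlantic. quarter columns in first-appearance order: q4_2018, q3_2018, q2_2018, q1_2018; column 2 is q3_2018.
Long rows with region=Atlantic, quarter=q3_2018: revenue = 29.

29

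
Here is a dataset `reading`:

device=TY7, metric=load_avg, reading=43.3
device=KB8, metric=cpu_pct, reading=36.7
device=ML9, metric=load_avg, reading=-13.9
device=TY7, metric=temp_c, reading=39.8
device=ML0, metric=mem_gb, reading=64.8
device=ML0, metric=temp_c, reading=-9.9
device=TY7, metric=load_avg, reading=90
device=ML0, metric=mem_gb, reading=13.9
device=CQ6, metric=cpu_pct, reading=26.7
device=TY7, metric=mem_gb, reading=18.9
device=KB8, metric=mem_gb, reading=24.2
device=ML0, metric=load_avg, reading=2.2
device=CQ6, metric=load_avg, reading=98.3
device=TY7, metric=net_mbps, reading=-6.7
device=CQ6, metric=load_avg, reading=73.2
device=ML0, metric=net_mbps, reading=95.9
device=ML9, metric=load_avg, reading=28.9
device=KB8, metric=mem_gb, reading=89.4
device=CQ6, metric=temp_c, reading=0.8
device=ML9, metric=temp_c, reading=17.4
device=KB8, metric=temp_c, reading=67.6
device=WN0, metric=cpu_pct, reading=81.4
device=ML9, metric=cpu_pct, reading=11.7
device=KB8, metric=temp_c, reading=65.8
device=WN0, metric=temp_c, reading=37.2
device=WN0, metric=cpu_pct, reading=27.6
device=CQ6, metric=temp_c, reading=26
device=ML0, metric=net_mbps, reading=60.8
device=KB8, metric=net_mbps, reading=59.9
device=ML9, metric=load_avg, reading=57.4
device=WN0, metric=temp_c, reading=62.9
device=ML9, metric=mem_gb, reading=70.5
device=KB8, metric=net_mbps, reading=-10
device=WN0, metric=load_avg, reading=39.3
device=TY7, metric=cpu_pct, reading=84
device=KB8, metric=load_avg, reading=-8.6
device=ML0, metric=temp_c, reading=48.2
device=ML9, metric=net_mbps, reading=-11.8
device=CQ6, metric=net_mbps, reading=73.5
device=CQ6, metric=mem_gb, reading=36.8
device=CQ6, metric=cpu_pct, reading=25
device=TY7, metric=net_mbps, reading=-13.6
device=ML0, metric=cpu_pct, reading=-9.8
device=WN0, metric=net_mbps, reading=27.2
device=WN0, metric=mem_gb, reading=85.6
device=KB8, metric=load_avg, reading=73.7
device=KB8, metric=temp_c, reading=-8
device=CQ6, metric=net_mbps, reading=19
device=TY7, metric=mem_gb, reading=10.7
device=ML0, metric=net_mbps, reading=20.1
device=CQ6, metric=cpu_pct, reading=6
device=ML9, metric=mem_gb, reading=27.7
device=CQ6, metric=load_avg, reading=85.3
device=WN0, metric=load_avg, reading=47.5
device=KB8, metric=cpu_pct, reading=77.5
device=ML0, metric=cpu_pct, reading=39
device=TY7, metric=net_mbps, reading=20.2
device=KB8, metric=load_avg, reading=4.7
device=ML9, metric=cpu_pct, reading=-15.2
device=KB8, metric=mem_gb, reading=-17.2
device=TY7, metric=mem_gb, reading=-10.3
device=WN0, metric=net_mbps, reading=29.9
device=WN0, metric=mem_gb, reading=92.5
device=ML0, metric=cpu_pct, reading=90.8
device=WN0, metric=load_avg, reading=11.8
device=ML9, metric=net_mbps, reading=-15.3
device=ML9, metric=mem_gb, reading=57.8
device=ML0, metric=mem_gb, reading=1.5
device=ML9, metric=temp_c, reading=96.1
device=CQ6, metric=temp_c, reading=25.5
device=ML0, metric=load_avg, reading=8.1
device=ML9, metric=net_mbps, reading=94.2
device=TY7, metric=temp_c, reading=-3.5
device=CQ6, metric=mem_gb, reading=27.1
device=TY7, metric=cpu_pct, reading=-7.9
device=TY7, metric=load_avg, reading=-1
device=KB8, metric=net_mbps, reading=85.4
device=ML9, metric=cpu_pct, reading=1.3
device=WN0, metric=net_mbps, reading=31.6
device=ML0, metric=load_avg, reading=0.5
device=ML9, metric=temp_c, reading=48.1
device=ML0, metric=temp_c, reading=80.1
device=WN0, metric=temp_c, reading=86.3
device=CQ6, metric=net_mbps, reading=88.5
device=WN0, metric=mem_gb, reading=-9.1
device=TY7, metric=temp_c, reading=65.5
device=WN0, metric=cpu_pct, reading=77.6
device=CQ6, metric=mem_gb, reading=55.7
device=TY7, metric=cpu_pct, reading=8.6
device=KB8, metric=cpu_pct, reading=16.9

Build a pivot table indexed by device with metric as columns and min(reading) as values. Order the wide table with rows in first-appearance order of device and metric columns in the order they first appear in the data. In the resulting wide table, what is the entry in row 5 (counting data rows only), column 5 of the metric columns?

19

With rows in first-appearance order of device, row 5 is device=CQ6. metric columns in first-appearance order: load_avg, cpu_pct, temp_c, mem_gb, net_mbps; column 5 is net_mbps.
Long rows with device=CQ6, metric=net_mbps: min(73.5, 19, 88.5) = 19.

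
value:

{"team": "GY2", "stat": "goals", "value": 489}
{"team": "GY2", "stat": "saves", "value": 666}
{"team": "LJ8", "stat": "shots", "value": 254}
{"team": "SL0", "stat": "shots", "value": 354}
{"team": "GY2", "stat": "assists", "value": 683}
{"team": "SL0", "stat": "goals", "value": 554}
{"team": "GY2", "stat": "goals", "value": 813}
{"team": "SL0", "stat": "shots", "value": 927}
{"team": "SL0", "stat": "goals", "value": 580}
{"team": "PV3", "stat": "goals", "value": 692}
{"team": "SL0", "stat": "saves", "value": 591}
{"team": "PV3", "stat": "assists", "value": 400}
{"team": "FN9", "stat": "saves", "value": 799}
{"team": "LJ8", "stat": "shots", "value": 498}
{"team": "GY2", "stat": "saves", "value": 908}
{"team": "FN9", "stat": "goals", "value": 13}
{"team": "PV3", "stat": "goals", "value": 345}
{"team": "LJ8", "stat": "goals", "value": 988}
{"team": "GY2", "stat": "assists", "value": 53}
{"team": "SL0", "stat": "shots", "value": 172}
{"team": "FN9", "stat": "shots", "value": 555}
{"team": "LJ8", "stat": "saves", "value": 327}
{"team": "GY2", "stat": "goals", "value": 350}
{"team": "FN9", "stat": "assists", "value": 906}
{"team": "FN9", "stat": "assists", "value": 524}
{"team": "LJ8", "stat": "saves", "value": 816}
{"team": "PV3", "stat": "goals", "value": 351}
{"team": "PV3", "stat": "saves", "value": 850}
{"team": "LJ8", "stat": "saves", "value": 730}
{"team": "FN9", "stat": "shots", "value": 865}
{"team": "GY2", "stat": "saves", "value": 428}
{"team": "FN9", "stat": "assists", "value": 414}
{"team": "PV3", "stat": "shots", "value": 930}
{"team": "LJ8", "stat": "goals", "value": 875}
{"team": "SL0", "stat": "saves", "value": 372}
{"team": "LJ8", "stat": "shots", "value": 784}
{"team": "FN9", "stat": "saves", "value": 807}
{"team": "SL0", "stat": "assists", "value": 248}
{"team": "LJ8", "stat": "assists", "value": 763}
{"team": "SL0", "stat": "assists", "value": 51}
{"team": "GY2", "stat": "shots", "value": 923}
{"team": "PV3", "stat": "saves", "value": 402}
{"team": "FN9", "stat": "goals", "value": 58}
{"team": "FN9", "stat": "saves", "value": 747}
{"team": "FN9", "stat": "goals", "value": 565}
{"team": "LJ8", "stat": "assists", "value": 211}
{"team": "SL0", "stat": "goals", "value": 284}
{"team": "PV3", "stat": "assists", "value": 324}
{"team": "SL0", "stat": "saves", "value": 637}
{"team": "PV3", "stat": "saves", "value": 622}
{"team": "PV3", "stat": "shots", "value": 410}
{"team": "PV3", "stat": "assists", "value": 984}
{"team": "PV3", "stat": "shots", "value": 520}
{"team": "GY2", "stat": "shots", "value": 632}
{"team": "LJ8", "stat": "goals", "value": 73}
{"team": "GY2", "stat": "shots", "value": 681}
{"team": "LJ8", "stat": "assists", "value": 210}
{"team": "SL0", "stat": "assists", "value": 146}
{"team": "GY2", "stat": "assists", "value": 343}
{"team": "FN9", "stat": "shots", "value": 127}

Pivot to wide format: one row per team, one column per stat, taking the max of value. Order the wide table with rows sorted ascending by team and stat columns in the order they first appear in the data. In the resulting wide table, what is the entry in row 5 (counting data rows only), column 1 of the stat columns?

580

With rows sorted ascending by team, row 5 is team=SL0. stat columns in first-appearance order: goals, saves, shots, assists; column 1 is goals.
Long rows with team=SL0, stat=goals: max(554, 580, 284) = 580.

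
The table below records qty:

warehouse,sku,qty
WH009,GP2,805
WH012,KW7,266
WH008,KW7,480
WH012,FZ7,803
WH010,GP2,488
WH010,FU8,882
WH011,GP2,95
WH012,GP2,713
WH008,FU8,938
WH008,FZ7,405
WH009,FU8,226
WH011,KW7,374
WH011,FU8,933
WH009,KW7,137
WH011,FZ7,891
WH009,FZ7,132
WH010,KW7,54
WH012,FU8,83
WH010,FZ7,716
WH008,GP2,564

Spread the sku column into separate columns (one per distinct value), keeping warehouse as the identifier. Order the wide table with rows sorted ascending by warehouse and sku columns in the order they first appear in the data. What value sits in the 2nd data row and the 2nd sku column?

137

With rows sorted ascending by warehouse, row 2 is warehouse=WH009. sku columns in first-appearance order: GP2, KW7, FZ7, FU8; column 2 is KW7.
Long rows with warehouse=WH009, sku=KW7: qty = 137.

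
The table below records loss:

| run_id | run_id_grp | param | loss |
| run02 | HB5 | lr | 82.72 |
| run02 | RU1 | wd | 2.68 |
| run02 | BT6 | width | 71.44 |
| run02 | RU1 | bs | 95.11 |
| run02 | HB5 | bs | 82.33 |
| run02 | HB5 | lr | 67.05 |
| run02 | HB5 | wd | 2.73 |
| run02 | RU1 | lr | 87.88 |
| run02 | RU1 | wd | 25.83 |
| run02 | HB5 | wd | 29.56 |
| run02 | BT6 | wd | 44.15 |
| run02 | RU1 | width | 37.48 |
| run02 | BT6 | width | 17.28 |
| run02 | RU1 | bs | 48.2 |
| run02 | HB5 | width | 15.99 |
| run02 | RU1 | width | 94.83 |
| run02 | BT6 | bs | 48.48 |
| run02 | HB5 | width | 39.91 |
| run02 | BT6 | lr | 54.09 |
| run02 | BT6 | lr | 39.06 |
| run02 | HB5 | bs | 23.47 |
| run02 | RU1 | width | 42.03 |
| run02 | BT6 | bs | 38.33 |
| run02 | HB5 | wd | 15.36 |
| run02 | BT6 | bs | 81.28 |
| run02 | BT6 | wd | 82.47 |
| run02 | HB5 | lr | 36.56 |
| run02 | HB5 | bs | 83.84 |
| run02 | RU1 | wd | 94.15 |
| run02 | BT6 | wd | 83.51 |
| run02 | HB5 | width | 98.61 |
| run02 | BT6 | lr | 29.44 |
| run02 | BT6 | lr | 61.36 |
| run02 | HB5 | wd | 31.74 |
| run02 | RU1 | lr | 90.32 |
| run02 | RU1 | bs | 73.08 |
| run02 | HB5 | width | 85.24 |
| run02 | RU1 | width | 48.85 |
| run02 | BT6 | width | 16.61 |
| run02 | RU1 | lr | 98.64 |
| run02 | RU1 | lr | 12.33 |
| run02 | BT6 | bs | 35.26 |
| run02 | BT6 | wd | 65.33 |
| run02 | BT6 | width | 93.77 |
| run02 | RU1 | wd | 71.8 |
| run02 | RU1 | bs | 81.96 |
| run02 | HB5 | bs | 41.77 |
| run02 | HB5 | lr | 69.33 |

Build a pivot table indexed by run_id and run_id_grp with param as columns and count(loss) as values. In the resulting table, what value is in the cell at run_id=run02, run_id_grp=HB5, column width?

4

Rows with run_id=run02, run_id_grp=HB5 and param=width: loss values are 15.99, 39.91, 98.61, 85.24.
4 rows match — count = 4.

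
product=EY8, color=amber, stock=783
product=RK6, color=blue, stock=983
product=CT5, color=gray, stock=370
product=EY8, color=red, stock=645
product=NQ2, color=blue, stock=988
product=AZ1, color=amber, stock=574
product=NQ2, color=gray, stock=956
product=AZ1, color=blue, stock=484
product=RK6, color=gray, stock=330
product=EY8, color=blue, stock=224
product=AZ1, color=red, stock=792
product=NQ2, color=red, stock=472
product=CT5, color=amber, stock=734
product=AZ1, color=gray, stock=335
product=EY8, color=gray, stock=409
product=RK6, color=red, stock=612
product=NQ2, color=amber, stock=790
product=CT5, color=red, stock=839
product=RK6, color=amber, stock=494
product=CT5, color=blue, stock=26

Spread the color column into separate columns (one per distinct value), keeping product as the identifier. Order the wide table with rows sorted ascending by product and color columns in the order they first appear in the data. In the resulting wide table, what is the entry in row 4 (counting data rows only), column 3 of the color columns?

With rows sorted ascending by product, row 4 is product=NQ2. color columns in first-appearance order: amber, blue, gray, red; column 3 is gray.
Long rows with product=NQ2, color=gray: stock = 956.

956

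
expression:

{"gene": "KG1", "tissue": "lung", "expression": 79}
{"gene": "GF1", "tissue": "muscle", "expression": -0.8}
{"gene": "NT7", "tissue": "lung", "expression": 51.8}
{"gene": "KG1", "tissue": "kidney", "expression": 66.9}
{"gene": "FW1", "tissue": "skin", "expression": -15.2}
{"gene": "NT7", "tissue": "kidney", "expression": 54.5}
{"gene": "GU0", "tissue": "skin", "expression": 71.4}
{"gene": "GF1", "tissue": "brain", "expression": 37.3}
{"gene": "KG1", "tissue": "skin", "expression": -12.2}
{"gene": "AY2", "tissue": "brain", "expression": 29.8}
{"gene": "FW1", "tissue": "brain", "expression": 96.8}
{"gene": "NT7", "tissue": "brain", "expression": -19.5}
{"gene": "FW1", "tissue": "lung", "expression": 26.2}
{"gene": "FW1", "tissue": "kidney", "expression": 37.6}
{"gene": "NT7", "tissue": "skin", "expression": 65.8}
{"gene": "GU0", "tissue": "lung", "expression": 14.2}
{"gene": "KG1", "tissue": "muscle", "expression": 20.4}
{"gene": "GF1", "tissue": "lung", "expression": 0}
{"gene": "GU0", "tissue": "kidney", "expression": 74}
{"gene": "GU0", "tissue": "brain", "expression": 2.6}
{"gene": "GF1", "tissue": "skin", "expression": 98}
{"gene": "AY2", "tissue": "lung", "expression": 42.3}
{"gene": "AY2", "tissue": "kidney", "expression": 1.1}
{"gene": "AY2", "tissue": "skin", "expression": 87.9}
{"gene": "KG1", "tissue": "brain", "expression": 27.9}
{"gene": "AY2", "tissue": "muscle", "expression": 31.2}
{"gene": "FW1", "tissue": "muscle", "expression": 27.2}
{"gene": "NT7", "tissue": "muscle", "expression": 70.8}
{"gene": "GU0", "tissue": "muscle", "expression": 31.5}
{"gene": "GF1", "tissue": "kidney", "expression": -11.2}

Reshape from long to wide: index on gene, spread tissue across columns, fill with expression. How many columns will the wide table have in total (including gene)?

6

1 column for gene plus 5 distinct tissue values → 6 columns.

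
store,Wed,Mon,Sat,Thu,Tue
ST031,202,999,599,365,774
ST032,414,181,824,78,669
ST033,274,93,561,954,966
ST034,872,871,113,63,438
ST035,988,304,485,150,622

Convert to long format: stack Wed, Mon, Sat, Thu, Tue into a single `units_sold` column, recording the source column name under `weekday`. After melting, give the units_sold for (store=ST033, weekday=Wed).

274

Unpivoting turns each (store, wide-column) pair into one long row.
The wide cell at row ST033, column Wed holds 274, so the long row (ST033, Wed) has units_sold=274.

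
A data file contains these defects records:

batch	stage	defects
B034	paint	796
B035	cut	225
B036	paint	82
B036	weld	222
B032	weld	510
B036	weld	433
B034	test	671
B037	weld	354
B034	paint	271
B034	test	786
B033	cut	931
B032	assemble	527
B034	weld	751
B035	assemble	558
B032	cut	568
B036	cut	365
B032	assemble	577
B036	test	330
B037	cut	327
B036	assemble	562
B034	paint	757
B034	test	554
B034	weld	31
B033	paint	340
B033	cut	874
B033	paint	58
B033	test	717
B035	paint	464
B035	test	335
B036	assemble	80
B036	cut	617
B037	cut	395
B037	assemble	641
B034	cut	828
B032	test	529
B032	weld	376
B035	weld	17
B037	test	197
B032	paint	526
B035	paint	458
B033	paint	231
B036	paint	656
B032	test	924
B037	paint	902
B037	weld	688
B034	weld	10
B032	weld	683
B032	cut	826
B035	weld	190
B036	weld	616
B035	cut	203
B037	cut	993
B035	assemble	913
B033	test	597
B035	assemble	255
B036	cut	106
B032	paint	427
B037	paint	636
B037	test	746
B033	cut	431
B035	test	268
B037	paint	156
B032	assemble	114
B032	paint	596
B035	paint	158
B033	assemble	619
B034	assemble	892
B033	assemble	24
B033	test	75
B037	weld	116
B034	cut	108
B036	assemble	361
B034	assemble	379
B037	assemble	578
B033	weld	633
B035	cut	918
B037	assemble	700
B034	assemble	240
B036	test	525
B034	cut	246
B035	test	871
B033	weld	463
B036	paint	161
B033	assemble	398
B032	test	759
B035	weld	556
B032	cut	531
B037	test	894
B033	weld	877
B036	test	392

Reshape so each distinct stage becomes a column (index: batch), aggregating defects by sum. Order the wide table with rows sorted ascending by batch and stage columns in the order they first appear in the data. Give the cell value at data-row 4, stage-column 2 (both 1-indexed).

With rows sorted ascending by batch, row 4 is batch=B035. stage columns in first-appearance order: paint, cut, weld, test, assemble; column 2 is cut.
Long rows with batch=B035, stage=cut: 225 + 203 + 918 = 1346.

1346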